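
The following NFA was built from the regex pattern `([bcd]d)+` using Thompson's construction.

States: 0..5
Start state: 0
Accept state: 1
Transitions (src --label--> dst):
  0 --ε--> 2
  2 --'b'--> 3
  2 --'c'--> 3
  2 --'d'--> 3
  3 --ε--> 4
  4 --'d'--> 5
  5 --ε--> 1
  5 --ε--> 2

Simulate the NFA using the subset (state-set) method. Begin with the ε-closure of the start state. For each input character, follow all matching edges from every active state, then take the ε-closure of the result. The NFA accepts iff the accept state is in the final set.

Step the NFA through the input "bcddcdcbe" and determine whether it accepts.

Answer: REJECT

Trace:
S₀ = ε-closure({0}) = {0,2}
'b' @ 1: {3,4}
'c' @ 2: {}  — dead — no transitions
rest 'ddcdcbe' ignored (set empty)
after full input: {}  (accept=1 not in)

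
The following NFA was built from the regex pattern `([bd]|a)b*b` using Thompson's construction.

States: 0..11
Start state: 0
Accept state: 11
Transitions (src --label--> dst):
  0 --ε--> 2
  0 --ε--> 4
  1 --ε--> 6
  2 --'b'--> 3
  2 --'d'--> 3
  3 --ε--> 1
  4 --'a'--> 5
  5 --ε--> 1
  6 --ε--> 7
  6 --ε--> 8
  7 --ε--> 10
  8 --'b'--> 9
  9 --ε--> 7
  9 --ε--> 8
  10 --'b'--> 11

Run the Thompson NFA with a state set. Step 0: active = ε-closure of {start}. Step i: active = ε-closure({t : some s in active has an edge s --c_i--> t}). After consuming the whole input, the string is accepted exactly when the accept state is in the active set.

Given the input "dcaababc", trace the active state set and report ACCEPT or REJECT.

S₀ = ε-closure({0}) = {0,2,4}
'd' @ 1: {1,3,6,7,8,10}
'c' @ 2: {}  — state set empty
rest 'aababc' ignored (set empty)
final: {}; accept 11 not in set

Answer: REJECT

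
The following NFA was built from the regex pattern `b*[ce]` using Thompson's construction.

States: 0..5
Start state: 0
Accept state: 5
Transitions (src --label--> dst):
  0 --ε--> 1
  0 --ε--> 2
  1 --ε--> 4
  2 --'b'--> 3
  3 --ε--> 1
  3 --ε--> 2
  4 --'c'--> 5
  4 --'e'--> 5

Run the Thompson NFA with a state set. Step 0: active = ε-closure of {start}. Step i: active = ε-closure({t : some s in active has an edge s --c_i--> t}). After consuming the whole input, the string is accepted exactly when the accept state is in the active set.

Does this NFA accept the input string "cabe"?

Answer: REJECT

Trace:
S₀ = ε-closure({0}) = {0,1,2,4}
'c' @ 1: {5}  (accept∈set)
'a' @ 2: {}  — dead — no transitions
rest 'be' ignored (set empty)
end set {} — state 5 not in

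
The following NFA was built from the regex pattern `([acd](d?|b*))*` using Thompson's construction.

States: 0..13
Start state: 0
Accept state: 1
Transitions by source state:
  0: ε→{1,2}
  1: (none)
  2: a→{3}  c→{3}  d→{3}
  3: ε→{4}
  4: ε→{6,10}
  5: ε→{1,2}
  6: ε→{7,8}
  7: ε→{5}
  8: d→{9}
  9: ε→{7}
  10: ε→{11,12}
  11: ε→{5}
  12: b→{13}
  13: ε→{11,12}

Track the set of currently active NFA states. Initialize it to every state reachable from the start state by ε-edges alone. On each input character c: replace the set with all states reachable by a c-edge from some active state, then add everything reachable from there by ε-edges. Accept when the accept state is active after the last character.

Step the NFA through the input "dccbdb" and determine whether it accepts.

Answer: ACCEPT

Steps:
start: ε-closure({0}) = {0,1,2}
'd' @ 1: {1,2,3,4,5,6,7,8,10,11,12}  [accepting]
'c' @ 2: {1,2,3,4,5,6,7,8,10,11,12}  [accepting]
'c' @ 3: {1,2,3,4,5,6,7,8,10,11,12}  [accepting]
'b' @ 4: {1,2,5,11,12,13}  [accepting]
'd' @ 5: {1,2,3,4,5,6,7,8,10,11,12}  [accepting]
'b' @ 6: {1,2,5,11,12,13}  [accepting]
after full input: {1,2,5,11,12,13}  (accept=1 in)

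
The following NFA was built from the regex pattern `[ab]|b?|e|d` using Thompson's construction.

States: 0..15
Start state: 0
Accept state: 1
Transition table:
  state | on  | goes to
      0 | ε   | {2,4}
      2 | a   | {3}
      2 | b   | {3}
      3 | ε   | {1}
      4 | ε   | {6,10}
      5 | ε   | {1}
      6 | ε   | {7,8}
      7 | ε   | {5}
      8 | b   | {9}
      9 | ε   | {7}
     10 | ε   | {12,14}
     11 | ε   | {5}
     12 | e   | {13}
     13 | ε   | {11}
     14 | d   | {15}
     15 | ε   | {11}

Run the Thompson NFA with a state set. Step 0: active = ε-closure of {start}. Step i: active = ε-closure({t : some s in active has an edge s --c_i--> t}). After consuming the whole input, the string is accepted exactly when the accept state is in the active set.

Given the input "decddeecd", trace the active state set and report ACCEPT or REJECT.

Answer: REJECT

Derivation:
initial (ε-close {0}): {0,1,2,4,5,6,7,8,10,12,14}
'd' @ 1: {1,5,11,15}  [accepting]
'e' @ 2: {}  — no active states
rest 'cddeecd' ignored (set empty)
final: {}; accept 1 not in set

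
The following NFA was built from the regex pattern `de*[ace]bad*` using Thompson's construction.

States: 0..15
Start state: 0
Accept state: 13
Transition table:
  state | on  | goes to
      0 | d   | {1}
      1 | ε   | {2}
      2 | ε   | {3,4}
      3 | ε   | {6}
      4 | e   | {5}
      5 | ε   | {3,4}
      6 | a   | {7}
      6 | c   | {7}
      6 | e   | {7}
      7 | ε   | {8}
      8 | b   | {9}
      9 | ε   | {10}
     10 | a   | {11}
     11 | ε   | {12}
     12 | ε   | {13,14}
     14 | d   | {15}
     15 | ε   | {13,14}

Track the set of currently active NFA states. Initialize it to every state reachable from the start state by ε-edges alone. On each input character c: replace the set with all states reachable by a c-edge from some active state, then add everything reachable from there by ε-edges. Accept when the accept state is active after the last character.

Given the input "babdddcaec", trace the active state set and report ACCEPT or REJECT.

Answer: REJECT

Trace:
S₀ = ε-closure({0}) = {0}
'b' @ 1: {}  — no active states
rest 'abdddcaec' ignored (set empty)
after full input: {}  (accept=13 not in)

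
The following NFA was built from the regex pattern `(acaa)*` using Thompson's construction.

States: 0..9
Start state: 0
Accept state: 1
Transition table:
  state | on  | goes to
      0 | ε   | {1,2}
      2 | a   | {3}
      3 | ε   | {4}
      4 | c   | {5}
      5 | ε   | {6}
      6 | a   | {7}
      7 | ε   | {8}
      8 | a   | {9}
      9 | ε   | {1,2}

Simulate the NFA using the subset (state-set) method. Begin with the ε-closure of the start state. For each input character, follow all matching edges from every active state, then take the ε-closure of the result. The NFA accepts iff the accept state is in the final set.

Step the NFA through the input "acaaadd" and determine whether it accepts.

start: ε-closure({0}) = {0,1,2}
'a' @ 1: {3,4}
'c' @ 2: {5,6}
'a' @ 3: {7,8}
'a' @ 4: {1,2,9}  (accept∈set)
'a' @ 5: {3,4}
'd' @ 6: {}  — dead — no transitions
rest 'd' ignored (set empty)
after full input: {}  (accept=1 not in)

Answer: REJECT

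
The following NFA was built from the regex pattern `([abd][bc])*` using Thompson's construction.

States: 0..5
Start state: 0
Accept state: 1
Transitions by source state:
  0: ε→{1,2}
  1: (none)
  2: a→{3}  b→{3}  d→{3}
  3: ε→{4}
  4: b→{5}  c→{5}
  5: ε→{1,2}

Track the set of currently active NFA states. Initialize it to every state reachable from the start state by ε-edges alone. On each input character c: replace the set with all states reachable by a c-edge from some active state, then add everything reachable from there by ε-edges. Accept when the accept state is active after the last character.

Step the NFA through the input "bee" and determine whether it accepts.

S₀ = ε-closure({0}) = {0,1,2}
'b' @ 1: {3,4}
'e' @ 2: {}  — state set empty
rest 'e' ignored (set empty)
after full input: {}  (accept=1 not in)

Answer: REJECT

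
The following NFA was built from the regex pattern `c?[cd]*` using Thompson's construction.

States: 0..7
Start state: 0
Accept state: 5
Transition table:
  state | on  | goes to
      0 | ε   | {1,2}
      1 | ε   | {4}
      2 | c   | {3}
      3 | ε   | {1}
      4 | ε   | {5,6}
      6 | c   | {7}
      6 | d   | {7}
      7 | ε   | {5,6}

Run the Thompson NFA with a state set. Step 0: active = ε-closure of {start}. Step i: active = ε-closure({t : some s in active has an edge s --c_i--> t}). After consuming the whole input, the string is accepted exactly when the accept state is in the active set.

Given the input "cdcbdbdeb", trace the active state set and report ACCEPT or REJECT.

Answer: REJECT

Steps:
S₀ = ε-closure({0}) = {0,1,2,4,5,6}
'c' @ 1: {1,3,4,5,6,7}  (accept∈set)
'd' @ 2: {5,6,7}  (accept∈set)
'c' @ 3: {5,6,7}  (accept∈set)
'b' @ 4: {}  — no active states
rest 'dbdeb' ignored (set empty)
after full input: {}  (accept=5 not in)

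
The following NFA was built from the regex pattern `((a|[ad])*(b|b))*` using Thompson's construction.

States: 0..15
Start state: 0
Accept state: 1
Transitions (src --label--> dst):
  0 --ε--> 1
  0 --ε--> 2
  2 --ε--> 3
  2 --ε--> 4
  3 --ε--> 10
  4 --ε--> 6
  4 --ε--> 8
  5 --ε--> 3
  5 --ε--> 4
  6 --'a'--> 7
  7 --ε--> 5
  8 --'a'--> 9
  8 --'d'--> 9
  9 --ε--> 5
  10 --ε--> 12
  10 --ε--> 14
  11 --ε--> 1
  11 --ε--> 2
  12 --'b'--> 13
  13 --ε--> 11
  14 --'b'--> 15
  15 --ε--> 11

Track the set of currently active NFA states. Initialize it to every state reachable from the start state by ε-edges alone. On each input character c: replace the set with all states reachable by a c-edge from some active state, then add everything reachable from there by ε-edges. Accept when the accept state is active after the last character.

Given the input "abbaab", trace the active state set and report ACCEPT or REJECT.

Answer: ACCEPT

Steps:
initial (ε-close {0}): {0,1,2,3,4,6,8,10,12,14}
'a' @ 1: {3,4,5,6,7,8,9,10,12,14}
'b' @ 2: {1,2,3,4,6,8,10,11,12,13,14,15}  [accepting]
'b' @ 3: {1,2,3,4,6,8,10,11,12,13,14,15}  [accepting]
'a' @ 4: {3,4,5,6,7,8,9,10,12,14}
'a' @ 5: {3,4,5,6,7,8,9,10,12,14}
'b' @ 6: {1,2,3,4,6,8,10,11,12,13,14,15}  [accepting]
final: {1,2,3,4,6,8,10,11,12,13,14,15}; accept 1 in set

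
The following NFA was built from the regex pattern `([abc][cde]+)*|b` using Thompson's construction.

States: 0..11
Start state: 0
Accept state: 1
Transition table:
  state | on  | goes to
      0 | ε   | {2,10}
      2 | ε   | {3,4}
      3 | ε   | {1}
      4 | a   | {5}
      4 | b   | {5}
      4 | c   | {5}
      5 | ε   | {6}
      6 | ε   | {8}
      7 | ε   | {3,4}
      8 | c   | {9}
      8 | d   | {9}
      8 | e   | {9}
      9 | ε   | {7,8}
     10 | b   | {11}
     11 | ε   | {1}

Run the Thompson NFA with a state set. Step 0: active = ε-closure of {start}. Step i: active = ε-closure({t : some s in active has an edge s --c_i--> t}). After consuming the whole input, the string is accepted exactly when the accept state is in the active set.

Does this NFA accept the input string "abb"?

Answer: REJECT

Trace:
S₀ = ε-closure({0}) = {0,1,2,3,4,10}
'a' @ 1: {5,6,8}
'b' @ 2: {}  — dead — no transitions
rest 'b' ignored (set empty)
after full input: {}  (accept=1 not in)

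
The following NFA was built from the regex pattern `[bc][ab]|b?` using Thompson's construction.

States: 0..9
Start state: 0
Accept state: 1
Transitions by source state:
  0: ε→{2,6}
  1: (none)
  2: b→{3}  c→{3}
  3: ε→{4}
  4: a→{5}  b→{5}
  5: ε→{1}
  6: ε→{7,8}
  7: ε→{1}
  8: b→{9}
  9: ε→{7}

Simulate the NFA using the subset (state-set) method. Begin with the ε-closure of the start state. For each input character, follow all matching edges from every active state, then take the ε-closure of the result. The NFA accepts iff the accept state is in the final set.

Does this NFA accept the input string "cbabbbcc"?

start: ε-closure({0}) = {0,1,2,6,7,8}
'c' @ 1: {3,4}
'b' @ 2: {1,5}  ✓accept
'a' @ 3: {}  — no active states
rest 'bbbcc' ignored (set empty)
final: {}; accept 1 not in set

Answer: REJECT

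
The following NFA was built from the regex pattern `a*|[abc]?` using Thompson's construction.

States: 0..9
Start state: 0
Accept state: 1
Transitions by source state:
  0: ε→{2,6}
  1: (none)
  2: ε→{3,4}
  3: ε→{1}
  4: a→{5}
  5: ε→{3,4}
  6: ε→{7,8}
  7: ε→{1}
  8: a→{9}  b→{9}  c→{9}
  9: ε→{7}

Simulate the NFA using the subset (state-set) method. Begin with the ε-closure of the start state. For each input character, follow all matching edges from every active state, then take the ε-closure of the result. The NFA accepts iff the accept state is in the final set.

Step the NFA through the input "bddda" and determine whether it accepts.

S₀ = ε-closure({0}) = {0,1,2,3,4,6,7,8}
'b' @ 1: {1,7,9}  [accepting]
'd' @ 2: {}  — dead — no transitions
rest 'dda' ignored (set empty)
after full input: {}  (accept=1 not in)

Answer: REJECT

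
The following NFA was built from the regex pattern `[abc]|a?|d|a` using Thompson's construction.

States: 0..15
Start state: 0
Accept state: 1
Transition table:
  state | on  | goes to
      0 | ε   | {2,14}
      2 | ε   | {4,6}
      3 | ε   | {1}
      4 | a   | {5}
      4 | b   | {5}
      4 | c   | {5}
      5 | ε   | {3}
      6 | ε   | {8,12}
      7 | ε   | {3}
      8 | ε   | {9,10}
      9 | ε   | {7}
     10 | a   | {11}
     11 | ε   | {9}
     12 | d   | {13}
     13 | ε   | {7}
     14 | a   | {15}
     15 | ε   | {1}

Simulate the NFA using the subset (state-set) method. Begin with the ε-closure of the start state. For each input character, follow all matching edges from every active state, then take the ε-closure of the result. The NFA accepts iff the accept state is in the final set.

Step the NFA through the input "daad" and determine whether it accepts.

S₀ = ε-closure({0}) = {0,1,2,3,4,6,7,8,9,10,12,14}
'd' @ 1: {1,3,7,13}  [accepting]
'a' @ 2: {}  — dead — no transitions
rest 'ad' ignored (set empty)
after full input: {}  (accept=1 not in)

Answer: REJECT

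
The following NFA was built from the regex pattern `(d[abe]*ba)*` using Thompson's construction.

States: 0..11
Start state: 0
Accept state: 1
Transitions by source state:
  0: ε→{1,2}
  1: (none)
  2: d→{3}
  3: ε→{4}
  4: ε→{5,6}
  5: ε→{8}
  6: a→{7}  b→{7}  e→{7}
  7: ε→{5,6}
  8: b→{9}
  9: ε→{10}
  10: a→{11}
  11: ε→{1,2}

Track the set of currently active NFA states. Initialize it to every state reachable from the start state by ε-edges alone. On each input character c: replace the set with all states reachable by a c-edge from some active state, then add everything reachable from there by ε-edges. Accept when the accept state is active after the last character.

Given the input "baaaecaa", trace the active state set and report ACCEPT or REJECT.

Answer: REJECT

Trace:
S₀ = ε-closure({0}) = {0,1,2}
'b' @ 1: {}  — dead — no transitions
rest 'aaaecaa' ignored (set empty)
after full input: {}  (accept=1 not in)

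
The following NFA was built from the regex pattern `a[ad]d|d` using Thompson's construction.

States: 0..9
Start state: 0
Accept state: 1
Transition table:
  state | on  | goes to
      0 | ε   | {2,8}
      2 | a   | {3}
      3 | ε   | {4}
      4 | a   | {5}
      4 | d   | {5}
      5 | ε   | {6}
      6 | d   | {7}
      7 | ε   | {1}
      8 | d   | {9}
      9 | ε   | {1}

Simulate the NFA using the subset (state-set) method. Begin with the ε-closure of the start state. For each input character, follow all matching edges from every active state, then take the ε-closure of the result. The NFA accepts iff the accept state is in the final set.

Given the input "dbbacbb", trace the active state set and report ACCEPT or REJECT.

initial (ε-close {0}): {0,2,8}
'd' @ 1: {1,9}  ✓accept
'b' @ 2: {}  — no active states
rest 'bacbb' ignored (set empty)
final: {}; accept 1 not in set

Answer: REJECT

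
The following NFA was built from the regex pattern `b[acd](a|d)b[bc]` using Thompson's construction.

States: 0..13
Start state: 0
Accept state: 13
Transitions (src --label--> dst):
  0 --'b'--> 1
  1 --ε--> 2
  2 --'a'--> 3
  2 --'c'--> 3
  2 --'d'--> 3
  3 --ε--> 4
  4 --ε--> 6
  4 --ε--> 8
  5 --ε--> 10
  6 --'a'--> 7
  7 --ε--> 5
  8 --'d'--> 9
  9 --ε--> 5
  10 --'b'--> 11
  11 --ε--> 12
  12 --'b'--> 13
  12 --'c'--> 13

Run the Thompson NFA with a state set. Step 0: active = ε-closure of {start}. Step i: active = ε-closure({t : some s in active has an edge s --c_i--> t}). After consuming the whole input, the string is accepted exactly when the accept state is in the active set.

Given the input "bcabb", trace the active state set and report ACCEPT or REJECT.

initial (ε-close {0}): {0}
'b' @ 1: {1,2}
'c' @ 2: {3,4,6,8}
'a' @ 3: {5,7,10}
'b' @ 4: {11,12}
'b' @ 5: {13}  ✓accept
after full input: {13}  (accept=13 in)

Answer: ACCEPT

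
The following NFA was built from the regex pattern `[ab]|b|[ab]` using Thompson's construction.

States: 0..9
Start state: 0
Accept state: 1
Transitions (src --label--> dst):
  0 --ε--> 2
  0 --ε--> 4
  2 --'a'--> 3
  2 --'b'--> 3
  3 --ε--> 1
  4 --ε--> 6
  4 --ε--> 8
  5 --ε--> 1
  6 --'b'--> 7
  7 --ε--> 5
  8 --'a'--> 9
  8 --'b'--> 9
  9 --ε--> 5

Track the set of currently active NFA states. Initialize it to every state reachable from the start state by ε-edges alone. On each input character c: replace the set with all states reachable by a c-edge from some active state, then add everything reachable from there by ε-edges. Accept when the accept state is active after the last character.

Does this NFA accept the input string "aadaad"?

start: ε-closure({0}) = {0,2,4,6,8}
'a' @ 1: {1,3,5,9}  (accept∈set)
'a' @ 2: {}  — dead — no transitions
rest 'daad' ignored (set empty)
final: {}; accept 1 not in set

Answer: REJECT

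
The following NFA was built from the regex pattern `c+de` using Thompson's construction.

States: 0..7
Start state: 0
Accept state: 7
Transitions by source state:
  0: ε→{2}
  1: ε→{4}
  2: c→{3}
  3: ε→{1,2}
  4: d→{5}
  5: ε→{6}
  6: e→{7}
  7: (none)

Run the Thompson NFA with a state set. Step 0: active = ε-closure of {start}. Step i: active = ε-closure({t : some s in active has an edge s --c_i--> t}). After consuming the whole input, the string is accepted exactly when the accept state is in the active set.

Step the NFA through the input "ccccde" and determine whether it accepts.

initial (ε-close {0}): {0,2}
'c' @ 1: {1,2,3,4}
'c' @ 2: {1,2,3,4}
'c' @ 3: {1,2,3,4}
'c' @ 4: {1,2,3,4}
'd' @ 5: {5,6}
'e' @ 6: {7}  ✓accept
after full input: {7}  (accept=7 in)

Answer: ACCEPT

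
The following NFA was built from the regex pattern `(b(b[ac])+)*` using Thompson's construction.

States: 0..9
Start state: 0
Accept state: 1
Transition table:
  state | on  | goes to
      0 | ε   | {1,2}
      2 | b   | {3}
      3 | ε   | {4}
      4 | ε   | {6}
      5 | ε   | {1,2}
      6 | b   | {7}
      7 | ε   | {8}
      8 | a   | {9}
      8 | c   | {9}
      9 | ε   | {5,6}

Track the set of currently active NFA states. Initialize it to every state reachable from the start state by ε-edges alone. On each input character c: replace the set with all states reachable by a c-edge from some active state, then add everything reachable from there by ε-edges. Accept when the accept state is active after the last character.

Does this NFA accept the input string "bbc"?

S₀ = ε-closure({0}) = {0,1,2}
'b' @ 1: {3,4,6}
'b' @ 2: {7,8}
'c' @ 3: {1,2,5,6,9}  (accept∈set)
final: {1,2,5,6,9}; accept 1 in set

Answer: ACCEPT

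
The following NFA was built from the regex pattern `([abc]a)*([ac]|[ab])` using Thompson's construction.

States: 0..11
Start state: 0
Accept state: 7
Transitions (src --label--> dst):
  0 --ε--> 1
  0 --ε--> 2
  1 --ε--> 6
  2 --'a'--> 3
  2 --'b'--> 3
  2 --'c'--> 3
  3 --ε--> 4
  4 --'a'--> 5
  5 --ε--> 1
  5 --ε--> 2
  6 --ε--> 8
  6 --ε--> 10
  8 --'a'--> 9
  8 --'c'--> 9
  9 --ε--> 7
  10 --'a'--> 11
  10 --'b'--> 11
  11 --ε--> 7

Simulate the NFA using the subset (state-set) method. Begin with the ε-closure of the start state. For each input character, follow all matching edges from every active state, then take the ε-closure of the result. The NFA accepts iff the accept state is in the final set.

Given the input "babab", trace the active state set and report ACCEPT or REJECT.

start: ε-closure({0}) = {0,1,2,6,8,10}
'b' @ 1: {3,4,7,11}  ✓accept
'a' @ 2: {1,2,5,6,8,10}
'b' @ 3: {3,4,7,11}  ✓accept
'a' @ 4: {1,2,5,6,8,10}
'b' @ 5: {3,4,7,11}  ✓accept
end set {3,4,7,11} — state 7 in

Answer: ACCEPT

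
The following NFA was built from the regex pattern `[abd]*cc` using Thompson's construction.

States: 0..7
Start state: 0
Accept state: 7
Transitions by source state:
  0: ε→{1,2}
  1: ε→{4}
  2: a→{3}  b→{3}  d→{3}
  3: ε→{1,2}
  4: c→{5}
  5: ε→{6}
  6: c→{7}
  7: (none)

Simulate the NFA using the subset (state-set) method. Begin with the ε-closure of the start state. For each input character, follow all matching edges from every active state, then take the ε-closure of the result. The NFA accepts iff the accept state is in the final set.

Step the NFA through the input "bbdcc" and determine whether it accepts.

S₀ = ε-closure({0}) = {0,1,2,4}
'b' @ 1: {1,2,3,4}
'b' @ 2: {1,2,3,4}
'd' @ 3: {1,2,3,4}
'c' @ 4: {5,6}
'c' @ 5: {7}  [accepting]
final: {7}; accept 7 in set

Answer: ACCEPT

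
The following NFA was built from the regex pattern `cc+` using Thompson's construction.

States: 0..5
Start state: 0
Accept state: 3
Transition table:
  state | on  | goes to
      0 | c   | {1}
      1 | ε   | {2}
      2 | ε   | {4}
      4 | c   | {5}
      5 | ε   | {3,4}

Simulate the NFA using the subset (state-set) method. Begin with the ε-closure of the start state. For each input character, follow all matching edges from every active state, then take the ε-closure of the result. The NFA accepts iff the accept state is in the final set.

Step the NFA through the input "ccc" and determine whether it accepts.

Answer: ACCEPT

Derivation:
start: ε-closure({0}) = {0}
'c' @ 1: {1,2,4}
'c' @ 2: {3,4,5}  [accepting]
'c' @ 3: {3,4,5}  [accepting]
end set {3,4,5} — state 3 in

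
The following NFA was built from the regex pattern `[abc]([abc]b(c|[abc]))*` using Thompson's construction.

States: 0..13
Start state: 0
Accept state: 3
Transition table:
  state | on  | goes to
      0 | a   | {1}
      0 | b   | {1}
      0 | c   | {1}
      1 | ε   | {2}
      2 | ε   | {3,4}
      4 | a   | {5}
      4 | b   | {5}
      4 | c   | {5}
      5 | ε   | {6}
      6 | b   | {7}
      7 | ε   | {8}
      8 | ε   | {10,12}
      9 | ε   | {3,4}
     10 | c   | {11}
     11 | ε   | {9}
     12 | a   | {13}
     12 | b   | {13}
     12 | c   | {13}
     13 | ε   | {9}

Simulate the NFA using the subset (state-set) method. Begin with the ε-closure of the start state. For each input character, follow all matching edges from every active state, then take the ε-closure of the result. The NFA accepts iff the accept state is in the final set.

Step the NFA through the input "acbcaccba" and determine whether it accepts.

start: ε-closure({0}) = {0}
'a' @ 1: {1,2,3,4}  [accepting]
'c' @ 2: {5,6}
'b' @ 3: {7,8,10,12}
'c' @ 4: {3,4,9,11,13}  [accepting]
'a' @ 5: {5,6}
'c' @ 6: {}  — dead — no transitions
rest 'cba' ignored (set empty)
end set {} — state 3 not in

Answer: REJECT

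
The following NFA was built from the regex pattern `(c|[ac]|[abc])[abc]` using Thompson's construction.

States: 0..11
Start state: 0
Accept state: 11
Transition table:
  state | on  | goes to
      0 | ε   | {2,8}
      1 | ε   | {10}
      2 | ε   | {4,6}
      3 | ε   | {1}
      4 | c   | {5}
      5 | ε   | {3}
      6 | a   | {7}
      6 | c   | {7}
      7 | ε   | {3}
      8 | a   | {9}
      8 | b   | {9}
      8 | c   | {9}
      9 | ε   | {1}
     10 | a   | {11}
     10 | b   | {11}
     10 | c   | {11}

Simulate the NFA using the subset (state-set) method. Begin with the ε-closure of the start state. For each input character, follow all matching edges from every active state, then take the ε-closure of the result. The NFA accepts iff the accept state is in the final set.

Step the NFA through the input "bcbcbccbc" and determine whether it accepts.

Answer: REJECT

Derivation:
initial (ε-close {0}): {0,2,4,6,8}
'b' @ 1: {1,9,10}
'c' @ 2: {11}  ✓accept
'b' @ 3: {}  — dead — no transitions
rest 'cbccbc' ignored (set empty)
final: {}; accept 11 not in set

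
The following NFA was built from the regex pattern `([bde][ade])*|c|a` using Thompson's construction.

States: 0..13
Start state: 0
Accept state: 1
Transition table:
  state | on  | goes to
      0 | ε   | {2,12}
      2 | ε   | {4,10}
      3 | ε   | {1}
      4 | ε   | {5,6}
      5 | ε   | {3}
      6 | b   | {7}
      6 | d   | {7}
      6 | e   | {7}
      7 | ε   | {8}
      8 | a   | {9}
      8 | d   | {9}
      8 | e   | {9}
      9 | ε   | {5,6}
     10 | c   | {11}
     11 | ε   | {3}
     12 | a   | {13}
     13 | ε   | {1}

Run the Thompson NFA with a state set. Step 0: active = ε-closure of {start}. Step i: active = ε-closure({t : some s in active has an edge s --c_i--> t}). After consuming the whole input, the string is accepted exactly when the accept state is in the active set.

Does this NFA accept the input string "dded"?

Answer: ACCEPT

Derivation:
start: ε-closure({0}) = {0,1,2,3,4,5,6,10,12}
'd' @ 1: {7,8}
'd' @ 2: {1,3,5,6,9}  [accepting]
'e' @ 3: {7,8}
'd' @ 4: {1,3,5,6,9}  [accepting]
final: {1,3,5,6,9}; accept 1 in set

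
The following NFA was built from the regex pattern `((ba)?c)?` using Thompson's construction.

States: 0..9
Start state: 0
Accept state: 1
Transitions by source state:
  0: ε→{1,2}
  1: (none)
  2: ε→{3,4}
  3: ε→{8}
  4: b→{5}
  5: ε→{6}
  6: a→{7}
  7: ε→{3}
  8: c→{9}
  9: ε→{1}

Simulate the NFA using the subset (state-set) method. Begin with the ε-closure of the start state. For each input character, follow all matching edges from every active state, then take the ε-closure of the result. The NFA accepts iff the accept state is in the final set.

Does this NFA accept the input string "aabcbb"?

Answer: REJECT

Steps:
initial (ε-close {0}): {0,1,2,3,4,8}
'a' @ 1: {}  — state set empty
rest 'abcbb' ignored (set empty)
final: {}; accept 1 not in set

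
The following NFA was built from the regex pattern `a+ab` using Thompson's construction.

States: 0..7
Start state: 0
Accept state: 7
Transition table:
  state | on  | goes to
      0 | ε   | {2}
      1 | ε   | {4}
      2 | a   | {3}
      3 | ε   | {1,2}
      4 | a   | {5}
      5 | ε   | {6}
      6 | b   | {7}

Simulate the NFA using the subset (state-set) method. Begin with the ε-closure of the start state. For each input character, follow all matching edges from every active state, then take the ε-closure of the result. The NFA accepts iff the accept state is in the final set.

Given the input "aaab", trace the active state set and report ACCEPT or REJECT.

Answer: ACCEPT

Trace:
S₀ = ε-closure({0}) = {0,2}
'a' @ 1: {1,2,3,4}
'a' @ 2: {1,2,3,4,5,6}
'a' @ 3: {1,2,3,4,5,6}
'b' @ 4: {7}  [accepting]
end set {7} — state 7 in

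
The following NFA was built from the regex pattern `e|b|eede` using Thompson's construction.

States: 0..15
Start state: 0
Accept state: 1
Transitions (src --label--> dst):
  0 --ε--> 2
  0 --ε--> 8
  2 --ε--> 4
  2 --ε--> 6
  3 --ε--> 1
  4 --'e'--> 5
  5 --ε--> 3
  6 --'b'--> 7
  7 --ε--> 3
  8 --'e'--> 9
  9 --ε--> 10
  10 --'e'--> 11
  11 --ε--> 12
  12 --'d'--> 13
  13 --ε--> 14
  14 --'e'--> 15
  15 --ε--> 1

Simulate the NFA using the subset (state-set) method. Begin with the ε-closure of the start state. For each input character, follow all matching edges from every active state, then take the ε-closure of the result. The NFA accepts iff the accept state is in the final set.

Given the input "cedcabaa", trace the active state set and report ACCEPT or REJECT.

start: ε-closure({0}) = {0,2,4,6,8}
'c' @ 1: {}  — dead — no transitions
rest 'edcabaa' ignored (set empty)
final: {}; accept 1 not in set

Answer: REJECT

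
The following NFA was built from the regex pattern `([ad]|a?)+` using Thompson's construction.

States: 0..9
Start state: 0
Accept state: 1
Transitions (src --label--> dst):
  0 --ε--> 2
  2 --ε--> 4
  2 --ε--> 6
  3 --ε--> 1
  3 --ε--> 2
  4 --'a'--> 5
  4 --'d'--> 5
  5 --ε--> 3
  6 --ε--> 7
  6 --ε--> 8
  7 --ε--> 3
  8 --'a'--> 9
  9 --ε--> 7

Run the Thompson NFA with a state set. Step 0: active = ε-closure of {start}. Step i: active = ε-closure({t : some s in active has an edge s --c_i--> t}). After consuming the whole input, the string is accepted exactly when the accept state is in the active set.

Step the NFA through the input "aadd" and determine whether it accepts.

S₀ = ε-closure({0}) = {0,1,2,3,4,6,7,8}
'a' @ 1: {1,2,3,4,5,6,7,8,9}  (accept∈set)
'a' @ 2: {1,2,3,4,5,6,7,8,9}  (accept∈set)
'd' @ 3: {1,2,3,4,5,6,7,8}  (accept∈set)
'd' @ 4: {1,2,3,4,5,6,7,8}  (accept∈set)
final: {1,2,3,4,5,6,7,8}; accept 1 in set

Answer: ACCEPT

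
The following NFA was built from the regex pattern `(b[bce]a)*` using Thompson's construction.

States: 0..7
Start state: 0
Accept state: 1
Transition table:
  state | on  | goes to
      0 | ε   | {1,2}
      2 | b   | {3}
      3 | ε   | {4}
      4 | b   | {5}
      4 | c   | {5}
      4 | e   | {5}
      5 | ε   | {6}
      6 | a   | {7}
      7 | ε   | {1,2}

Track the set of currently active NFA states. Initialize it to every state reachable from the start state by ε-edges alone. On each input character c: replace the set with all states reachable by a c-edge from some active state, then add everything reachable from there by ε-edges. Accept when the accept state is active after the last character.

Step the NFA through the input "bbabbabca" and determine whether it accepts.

initial (ε-close {0}): {0,1,2}
'b' @ 1: {3,4}
'b' @ 2: {5,6}
'a' @ 3: {1,2,7}  [accepting]
'b' @ 4: {3,4}
'b' @ 5: {5,6}
'a' @ 6: {1,2,7}  [accepting]
'b' @ 7: {3,4}
'c' @ 8: {5,6}
'a' @ 9: {1,2,7}  [accepting]
after full input: {1,2,7}  (accept=1 in)

Answer: ACCEPT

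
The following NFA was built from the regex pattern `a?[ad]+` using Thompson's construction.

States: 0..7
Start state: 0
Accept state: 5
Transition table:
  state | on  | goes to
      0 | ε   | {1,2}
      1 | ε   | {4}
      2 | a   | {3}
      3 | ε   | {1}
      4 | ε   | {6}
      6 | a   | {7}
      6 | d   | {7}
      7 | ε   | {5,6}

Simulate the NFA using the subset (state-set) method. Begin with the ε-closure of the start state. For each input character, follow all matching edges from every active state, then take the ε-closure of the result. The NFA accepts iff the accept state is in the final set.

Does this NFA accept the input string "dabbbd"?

Answer: REJECT

Trace:
initial (ε-close {0}): {0,1,2,4,6}
'd' @ 1: {5,6,7}  ✓accept
'a' @ 2: {5,6,7}  ✓accept
'b' @ 3: {}  — dead — no transitions
rest 'bbd' ignored (set empty)
after full input: {}  (accept=5 not in)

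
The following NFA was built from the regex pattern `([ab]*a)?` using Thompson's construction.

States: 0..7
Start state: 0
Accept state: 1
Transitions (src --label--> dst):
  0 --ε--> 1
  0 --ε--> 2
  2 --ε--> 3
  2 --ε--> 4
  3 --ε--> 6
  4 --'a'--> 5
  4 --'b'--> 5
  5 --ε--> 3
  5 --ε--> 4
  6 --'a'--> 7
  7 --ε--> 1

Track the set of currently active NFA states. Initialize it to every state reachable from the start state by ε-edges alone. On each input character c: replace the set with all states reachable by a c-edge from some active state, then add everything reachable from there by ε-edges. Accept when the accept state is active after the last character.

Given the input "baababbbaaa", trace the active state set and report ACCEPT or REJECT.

Answer: ACCEPT

Trace:
initial (ε-close {0}): {0,1,2,3,4,6}
'b' @ 1: {3,4,5,6}
'a' @ 2: {1,3,4,5,6,7}  ✓accept
'a' @ 3: {1,3,4,5,6,7}  ✓accept
'b' @ 4: {3,4,5,6}
'a' @ 5: {1,3,4,5,6,7}  ✓accept
'b' @ 6: {3,4,5,6}
'b' @ 7: {3,4,5,6}
'b' @ 8: {3,4,5,6}
'a' @ 9: {1,3,4,5,6,7}  ✓accept
'a' @ 10: {1,3,4,5,6,7}  ✓accept
'a' @ 11: {1,3,4,5,6,7}  ✓accept
end set {1,3,4,5,6,7} — state 1 in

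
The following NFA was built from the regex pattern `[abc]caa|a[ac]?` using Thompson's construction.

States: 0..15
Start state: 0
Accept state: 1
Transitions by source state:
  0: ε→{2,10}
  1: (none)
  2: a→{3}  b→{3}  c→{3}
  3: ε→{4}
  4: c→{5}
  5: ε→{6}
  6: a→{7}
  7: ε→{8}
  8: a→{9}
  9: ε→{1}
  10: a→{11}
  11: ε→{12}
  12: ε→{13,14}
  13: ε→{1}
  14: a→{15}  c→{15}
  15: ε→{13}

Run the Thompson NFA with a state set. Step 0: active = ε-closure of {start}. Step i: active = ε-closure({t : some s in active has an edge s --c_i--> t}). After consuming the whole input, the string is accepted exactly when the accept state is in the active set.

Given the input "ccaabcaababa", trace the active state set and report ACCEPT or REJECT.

Answer: REJECT

Steps:
initial (ε-close {0}): {0,2,10}
'c' @ 1: {3,4}
'c' @ 2: {5,6}
'a' @ 3: {7,8}
'a' @ 4: {1,9}  (accept∈set)
'b' @ 5: {}  — no active states
rest 'caababa' ignored (set empty)
final: {}; accept 1 not in set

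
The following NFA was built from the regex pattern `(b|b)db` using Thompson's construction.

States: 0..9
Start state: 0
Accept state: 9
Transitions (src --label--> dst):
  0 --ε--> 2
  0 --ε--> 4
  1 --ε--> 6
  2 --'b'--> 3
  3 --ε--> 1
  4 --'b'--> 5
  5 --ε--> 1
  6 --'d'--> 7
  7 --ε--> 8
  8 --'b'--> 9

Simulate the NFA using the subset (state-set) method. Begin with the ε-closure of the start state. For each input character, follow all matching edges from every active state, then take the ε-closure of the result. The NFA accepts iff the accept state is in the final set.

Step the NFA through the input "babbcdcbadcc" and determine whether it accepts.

initial (ε-close {0}): {0,2,4}
'b' @ 1: {1,3,5,6}
'a' @ 2: {}  — dead — no transitions
rest 'bbcdcbadcc' ignored (set empty)
final: {}; accept 9 not in set

Answer: REJECT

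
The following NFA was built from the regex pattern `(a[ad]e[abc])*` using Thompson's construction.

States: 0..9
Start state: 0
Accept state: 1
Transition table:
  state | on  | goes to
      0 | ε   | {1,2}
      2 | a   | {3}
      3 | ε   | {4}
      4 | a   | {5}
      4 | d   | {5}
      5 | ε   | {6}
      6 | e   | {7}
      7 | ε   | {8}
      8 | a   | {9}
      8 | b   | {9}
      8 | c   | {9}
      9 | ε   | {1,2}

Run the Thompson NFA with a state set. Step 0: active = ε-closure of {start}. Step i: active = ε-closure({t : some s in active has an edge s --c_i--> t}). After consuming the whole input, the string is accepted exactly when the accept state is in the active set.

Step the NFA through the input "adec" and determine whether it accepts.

Answer: ACCEPT

Steps:
start: ε-closure({0}) = {0,1,2}
'a' @ 1: {3,4}
'd' @ 2: {5,6}
'e' @ 3: {7,8}
'c' @ 4: {1,2,9}  [accepting]
final: {1,2,9}; accept 1 in set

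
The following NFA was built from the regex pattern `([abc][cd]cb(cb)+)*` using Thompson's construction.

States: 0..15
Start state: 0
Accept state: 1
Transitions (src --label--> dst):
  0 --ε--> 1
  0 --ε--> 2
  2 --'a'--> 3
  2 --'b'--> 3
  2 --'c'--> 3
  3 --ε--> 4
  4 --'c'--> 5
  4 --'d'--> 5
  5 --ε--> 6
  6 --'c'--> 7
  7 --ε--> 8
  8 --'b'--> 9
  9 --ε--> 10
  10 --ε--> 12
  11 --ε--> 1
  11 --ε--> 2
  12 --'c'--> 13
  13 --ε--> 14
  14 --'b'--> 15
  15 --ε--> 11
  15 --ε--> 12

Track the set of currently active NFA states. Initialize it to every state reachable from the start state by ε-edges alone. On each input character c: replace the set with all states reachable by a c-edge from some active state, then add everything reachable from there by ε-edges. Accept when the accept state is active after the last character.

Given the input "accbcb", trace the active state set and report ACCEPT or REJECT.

Answer: ACCEPT

Trace:
start: ε-closure({0}) = {0,1,2}
'a' @ 1: {3,4}
'c' @ 2: {5,6}
'c' @ 3: {7,8}
'b' @ 4: {9,10,12}
'c' @ 5: {13,14}
'b' @ 6: {1,2,11,12,15}  (accept∈set)
end set {1,2,11,12,15} — state 1 in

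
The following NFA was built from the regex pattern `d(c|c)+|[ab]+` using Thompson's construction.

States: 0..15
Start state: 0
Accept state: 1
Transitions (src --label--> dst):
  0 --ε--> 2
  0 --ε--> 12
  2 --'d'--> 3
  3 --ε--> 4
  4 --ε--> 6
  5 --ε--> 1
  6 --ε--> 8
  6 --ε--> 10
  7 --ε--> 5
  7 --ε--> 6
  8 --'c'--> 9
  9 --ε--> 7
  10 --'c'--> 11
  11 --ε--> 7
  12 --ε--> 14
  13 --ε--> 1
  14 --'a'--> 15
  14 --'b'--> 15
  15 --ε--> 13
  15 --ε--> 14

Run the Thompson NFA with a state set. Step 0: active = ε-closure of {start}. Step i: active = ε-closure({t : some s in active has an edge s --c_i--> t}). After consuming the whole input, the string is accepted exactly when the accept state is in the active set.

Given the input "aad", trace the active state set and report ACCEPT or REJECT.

S₀ = ε-closure({0}) = {0,2,12,14}
'a' @ 1: {1,13,14,15}  (accept∈set)
'a' @ 2: {1,13,14,15}  (accept∈set)
'd' @ 3: {}  — dead — no transitions
after full input: {}  (accept=1 not in)

Answer: REJECT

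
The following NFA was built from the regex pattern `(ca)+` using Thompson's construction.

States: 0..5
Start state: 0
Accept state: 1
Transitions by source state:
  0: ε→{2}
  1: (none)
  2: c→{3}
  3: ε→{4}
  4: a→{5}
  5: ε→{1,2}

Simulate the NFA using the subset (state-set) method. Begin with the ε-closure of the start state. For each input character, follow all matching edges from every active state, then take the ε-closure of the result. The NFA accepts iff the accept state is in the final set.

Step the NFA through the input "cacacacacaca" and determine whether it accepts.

S₀ = ε-closure({0}) = {0,2}
'c' @ 1: {3,4}
'a' @ 2: {1,2,5}  ✓accept
'c' @ 3: {3,4}
'a' @ 4: {1,2,5}  ✓accept
'c' @ 5: {3,4}
'a' @ 6: {1,2,5}  ✓accept
'c' @ 7: {3,4}
'a' @ 8: {1,2,5}  ✓accept
'c' @ 9: {3,4}
'a' @ 10: {1,2,5}  ✓accept
'c' @ 11: {3,4}
'a' @ 12: {1,2,5}  ✓accept
final: {1,2,5}; accept 1 in set

Answer: ACCEPT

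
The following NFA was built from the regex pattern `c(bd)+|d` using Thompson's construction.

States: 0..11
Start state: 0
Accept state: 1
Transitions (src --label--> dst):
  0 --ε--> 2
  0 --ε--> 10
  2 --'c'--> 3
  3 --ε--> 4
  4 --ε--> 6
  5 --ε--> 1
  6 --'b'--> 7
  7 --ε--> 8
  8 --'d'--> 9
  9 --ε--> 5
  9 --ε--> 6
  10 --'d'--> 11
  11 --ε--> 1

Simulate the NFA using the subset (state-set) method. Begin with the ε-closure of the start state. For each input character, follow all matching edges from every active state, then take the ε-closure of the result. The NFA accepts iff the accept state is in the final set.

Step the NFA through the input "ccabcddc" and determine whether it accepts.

start: ε-closure({0}) = {0,2,10}
'c' @ 1: {3,4,6}
'c' @ 2: {}  — state set empty
rest 'abcddc' ignored (set empty)
after full input: {}  (accept=1 not in)

Answer: REJECT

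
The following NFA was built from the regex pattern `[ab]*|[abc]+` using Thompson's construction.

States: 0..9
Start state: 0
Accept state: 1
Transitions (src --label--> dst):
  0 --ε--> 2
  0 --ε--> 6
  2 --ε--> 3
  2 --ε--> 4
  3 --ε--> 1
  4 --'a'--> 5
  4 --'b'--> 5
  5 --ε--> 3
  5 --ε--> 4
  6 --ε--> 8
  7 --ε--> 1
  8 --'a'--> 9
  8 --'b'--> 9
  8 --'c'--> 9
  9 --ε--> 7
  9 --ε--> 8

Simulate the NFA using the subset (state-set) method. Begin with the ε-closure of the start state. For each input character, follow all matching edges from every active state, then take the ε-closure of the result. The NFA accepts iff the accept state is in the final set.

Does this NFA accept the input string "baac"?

initial (ε-close {0}): {0,1,2,3,4,6,8}
'b' @ 1: {1,3,4,5,7,8,9}  ✓accept
'a' @ 2: {1,3,4,5,7,8,9}  ✓accept
'a' @ 3: {1,3,4,5,7,8,9}  ✓accept
'c' @ 4: {1,7,8,9}  ✓accept
after full input: {1,7,8,9}  (accept=1 in)

Answer: ACCEPT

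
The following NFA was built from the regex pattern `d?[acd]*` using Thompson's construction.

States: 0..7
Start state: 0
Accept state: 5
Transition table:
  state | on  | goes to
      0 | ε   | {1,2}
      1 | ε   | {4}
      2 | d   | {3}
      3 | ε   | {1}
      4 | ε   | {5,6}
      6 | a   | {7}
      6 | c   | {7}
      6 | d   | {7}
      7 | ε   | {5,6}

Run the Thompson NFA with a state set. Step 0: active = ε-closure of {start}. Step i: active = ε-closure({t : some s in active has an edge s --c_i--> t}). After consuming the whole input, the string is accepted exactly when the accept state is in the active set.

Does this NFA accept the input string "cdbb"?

Answer: REJECT

Trace:
start: ε-closure({0}) = {0,1,2,4,5,6}
'c' @ 1: {5,6,7}  ✓accept
'd' @ 2: {5,6,7}  ✓accept
'b' @ 3: {}  — state set empty
rest 'b' ignored (set empty)
final: {}; accept 5 not in set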